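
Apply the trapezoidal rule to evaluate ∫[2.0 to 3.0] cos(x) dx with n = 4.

f(x) = cos(x)
a = 2.0, b = 3.0, n = 4
h = (b - a)/n = 0.250000

Trapezoidal rule: (h/2)[f(x₀) + 2f(x₁) + 2f(x₂) + ... + f(xₙ)]

x_0 = 2.0000, f(x_0) = -0.416147, coefficient = 1
x_1 = 2.2500, f(x_1) = -0.628174, coefficient = 2
x_2 = 2.5000, f(x_2) = -0.801144, coefficient = 2
x_3 = 2.7500, f(x_3) = -0.924302, coefficient = 2
x_4 = 3.0000, f(x_4) = -0.989992, coefficient = 1

I ≈ (0.250000/2) × -6.113379 = -0.764172
Exact value: -0.768177
Error: 0.004005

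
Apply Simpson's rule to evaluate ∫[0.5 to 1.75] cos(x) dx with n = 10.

f(x) = cos(x)
a = 0.5, b = 1.75, n = 10
h = (b - a)/n = 0.125000

Simpson's rule: (h/3)[f(x₀) + 4f(x₁) + 2f(x₂) + ... + f(xₙ)]

x_0 = 0.5000, f(x_0) = 0.877583, coefficient = 1
x_1 = 0.6250, f(x_1) = 0.810963, coefficient = 4
x_2 = 0.7500, f(x_2) = 0.731689, coefficient = 2
x_3 = 0.8750, f(x_3) = 0.640997, coefficient = 4
x_4 = 1.0000, f(x_4) = 0.540302, coefficient = 2
x_5 = 1.1250, f(x_5) = 0.431177, coefficient = 4
x_6 = 1.2500, f(x_6) = 0.315322, coefficient = 2
x_7 = 1.3750, f(x_7) = 0.194548, coefficient = 4
x_8 = 1.5000, f(x_8) = 0.070737, coefficient = 2
x_9 = 1.6250, f(x_9) = -0.054177, coefficient = 4
x_10 = 1.7500, f(x_10) = -0.178246, coefficient = 1

I ≈ (0.125000/3) × 12.109466 = 0.504561
Exact value: 0.504560
Error: 0.000001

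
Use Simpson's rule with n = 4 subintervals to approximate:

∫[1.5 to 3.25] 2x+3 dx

f(x) = 2x+3
a = 1.5, b = 3.25, n = 4
h = (b - a)/n = 0.437500

Simpson's rule: (h/3)[f(x₀) + 4f(x₁) + 2f(x₂) + ... + f(xₙ)]

x_0 = 1.5000, f(x_0) = 6.000000, coefficient = 1
x_1 = 1.9375, f(x_1) = 6.875000, coefficient = 4
x_2 = 2.3750, f(x_2) = 7.750000, coefficient = 2
x_3 = 2.8125, f(x_3) = 8.625000, coefficient = 4
x_4 = 3.2500, f(x_4) = 9.500000, coefficient = 1

I ≈ (0.437500/3) × 93.000000 = 13.562500
Exact value: 13.562500
Error: 0.000000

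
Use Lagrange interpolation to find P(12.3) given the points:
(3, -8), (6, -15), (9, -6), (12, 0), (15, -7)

Lagrange interpolation formula:
P(x) = Σ yᵢ × Lᵢ(x)
where Lᵢ(x) = Π_{j≠i} (x - xⱼ)/(xᵢ - xⱼ)

L_0(12.3) = (12.3 - 6)/(3 - 6) × (12.3 - 9)/(3 - 9) × (12.3 - 12)/(3 - 12) × (12.3 - 15)/(3 - 15) = -0.008663
L_1(12.3) = (12.3 - 3)/(6 - 3) × (12.3 - 9)/(6 - 9) × (12.3 - 12)/(6 - 12) × (12.3 - 15)/(6 - 15) = 0.051150
L_2(12.3) = (12.3 - 3)/(9 - 3) × (12.3 - 6)/(9 - 6) × (12.3 - 12)/(9 - 12) × (12.3 - 15)/(9 - 15) = -0.146475
L_3(12.3) = (12.3 - 3)/(12 - 3) × (12.3 - 6)/(12 - 6) × (12.3 - 9)/(12 - 9) × (12.3 - 15)/(12 - 15) = 1.074150
L_4(12.3) = (12.3 - 3)/(15 - 3) × (12.3 - 6)/(15 - 6) × (12.3 - 9)/(15 - 9) × (12.3 - 12)/(15 - 12) = 0.029838

P(12.3) = (-8)×L_0(12.3) + (-15)×L_1(12.3) + (-6)×L_2(12.3) + 0×L_3(12.3) + (-7)×L_4(12.3)
P(12.3) = -0.027963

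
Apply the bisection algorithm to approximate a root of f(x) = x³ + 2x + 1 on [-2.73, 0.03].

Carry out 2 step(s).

f(x) = x³ + 2x + 1
Initial interval: [-2.73, 0.03]

Iteration 1:
  c_1 = (-2.730000 + 0.030000)/2 = -1.350000
  f(c_1) = f(-1.350000) = -4.160375
  f(a) × f(c) ≥ 0, new interval: [-1.350000, 0.030000]
Iteration 2:
  c_2 = (-1.350000 + 0.030000)/2 = -0.660000
  f(c_2) = f(-0.660000) = -0.607496
  f(a) × f(c) ≥ 0, new interval: [-0.660000, 0.030000]

After 2 iteration(s), the approximation is c_2 = -0.660000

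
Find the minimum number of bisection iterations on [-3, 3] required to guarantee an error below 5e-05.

We need (b-a)/2^n ≤ 5e-05
(3 - (-3))/2^n ≤ 5e-05
6/2^n ≤ 5e-05
2^n ≥ 120000
n ≥ log₂(120000) = 16.87
n ≥ 17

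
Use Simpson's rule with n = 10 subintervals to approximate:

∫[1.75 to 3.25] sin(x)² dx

f(x) = sin(x)²
a = 1.75, b = 3.25, n = 10
h = (b - a)/n = 0.150000

Simpson's rule: (h/3)[f(x₀) + 4f(x₁) + 2f(x₂) + ... + f(xₙ)]

x_0 = 1.7500, f(x_0) = 0.968228, coefficient = 1
x_1 = 1.9000, f(x_1) = 0.895484, coefficient = 4
x_2 = 2.0500, f(x_2) = 0.787412, coefficient = 2
x_3 = 2.2000, f(x_3) = 0.653666, coefficient = 4
x_4 = 2.3500, f(x_4) = 0.506194, coefficient = 2
x_5 = 2.5000, f(x_5) = 0.358169, coefficient = 4
x_6 = 2.6500, f(x_6) = 0.222813, coefficient = 2
x_7 = 2.8000, f(x_7) = 0.112217, coefficient = 4
x_8 = 2.9500, f(x_8) = 0.036261, coefficient = 2
x_9 = 3.1000, f(x_9) = 0.001729, coefficient = 4
x_10 = 3.2500, f(x_10) = 0.011706, coefficient = 1

I ≈ (0.150000/3) × 12.170355 = 0.608518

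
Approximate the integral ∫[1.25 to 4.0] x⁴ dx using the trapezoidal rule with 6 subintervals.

f(x) = x⁴
a = 1.25, b = 4.0, n = 6
h = (b - a)/n = 0.458333

Trapezoidal rule: (h/2)[f(x₀) + 2f(x₁) + 2f(x₂) + ... + f(xₙ)]

x_0 = 1.2500, f(x_0) = 2.441406, coefficient = 1
x_1 = 1.7083, f(x_1) = 8.517075, coefficient = 2
x_2 = 2.1667, f(x_2) = 22.037809, coefficient = 2
x_3 = 2.6250, f(x_3) = 47.480713, coefficient = 2
x_4 = 3.0833, f(x_4) = 90.381993, coefficient = 2
x_5 = 3.5417, f(x_5) = 157.336953, coefficient = 2
x_6 = 4.0000, f(x_6) = 256.000000, coefficient = 1

I ≈ (0.458333/2) × 909.950491 = 208.530321
Exact value: 204.189648
Error: 4.340672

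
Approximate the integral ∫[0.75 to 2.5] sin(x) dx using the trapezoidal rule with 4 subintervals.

f(x) = sin(x)
a = 0.75, b = 2.5, n = 4
h = (b - a)/n = 0.437500

Trapezoidal rule: (h/2)[f(x₀) + 2f(x₁) + 2f(x₂) + ... + f(xₙ)]

x_0 = 0.7500, f(x_0) = 0.681639, coefficient = 1
x_1 = 1.1875, f(x_1) = 0.927437, coefficient = 2
x_2 = 1.6250, f(x_2) = 0.998531, coefficient = 2
x_3 = 2.0625, f(x_3) = 0.881530, coefficient = 2
x_4 = 2.5000, f(x_4) = 0.598472, coefficient = 1

I ≈ (0.437500/2) × 6.895107 = 1.508305
Exact value: 1.532832
Error: 0.024528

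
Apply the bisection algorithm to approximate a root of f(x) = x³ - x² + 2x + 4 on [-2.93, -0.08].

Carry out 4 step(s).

f(x) = x³ - x² + 2x + 4
Initial interval: [-2.93, -0.08]

Iteration 1:
  c_1 = (-2.930000 + (-0.080000))/2 = -1.505000
  f(c_1) = f(-1.505000) = -4.683888
  f(a) × f(c) ≥ 0, new interval: [-1.505000, -0.080000]
Iteration 2:
  c_2 = (-1.505000 + (-0.080000))/2 = -0.792500
  f(c_2) = f(-0.792500) = 1.289209
  f(a) × f(c) < 0, new interval: [-1.505000, -0.792500]
Iteration 3:
  c_3 = (-1.505000 + (-0.792500))/2 = -1.148750
  f(c_3) = f(-1.148750) = -1.133048
  f(a) × f(c) ≥ 0, new interval: [-1.148750, -0.792500]
Iteration 4:
  c_4 = (-1.148750 + (-0.792500))/2 = -0.970625
  f(c_4) = f(-0.970625) = 0.202199
  f(a) × f(c) < 0, new interval: [-1.148750, -0.970625]

After 4 iteration(s), the approximation is c_4 = -0.970625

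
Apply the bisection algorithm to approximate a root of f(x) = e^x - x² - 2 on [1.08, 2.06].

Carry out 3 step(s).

f(x) = e^x - x² - 2
Initial interval: [1.08, 2.06]

Iteration 1:
  c_1 = (1.080000 + 2.060000)/2 = 1.570000
  f(c_1) = f(1.570000) = 0.341748
  f(a) × f(c) < 0, new interval: [1.080000, 1.570000]
Iteration 2:
  c_2 = (1.080000 + 1.570000)/2 = 1.325000
  f(c_2) = f(1.325000) = 0.006560
  f(a) × f(c) < 0, new interval: [1.080000, 1.325000]
Iteration 3:
  c_3 = (1.080000 + 1.325000)/2 = 1.202500
  f(c_3) = f(1.202500) = -0.117579
  f(a) × f(c) ≥ 0, new interval: [1.202500, 1.325000]

After 3 iteration(s), the approximation is c_3 = 1.202500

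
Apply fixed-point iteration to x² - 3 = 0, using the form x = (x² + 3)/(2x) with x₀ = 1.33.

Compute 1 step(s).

Equation: x² - 3 = 0
Fixed-point form: x = (x² + 3)/(2x)
x₀ = 1.33

x_1 = g(1.330000) = 1.792820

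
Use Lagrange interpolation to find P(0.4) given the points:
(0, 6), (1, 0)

Lagrange interpolation formula:
P(x) = Σ yᵢ × Lᵢ(x)
where Lᵢ(x) = Π_{j≠i} (x - xⱼ)/(xᵢ - xⱼ)

L_0(0.4) = (0.4 - 1)/(0 - 1) = 0.600000
L_1(0.4) = (0.4 - 0)/(1 - 0) = 0.400000

P(0.4) = 6×L_0(0.4) + 0×L_1(0.4)
P(0.4) = 3.600000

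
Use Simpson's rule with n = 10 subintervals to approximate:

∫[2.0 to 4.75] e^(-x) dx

f(x) = e^(-x)
a = 2.0, b = 4.75, n = 10
h = (b - a)/n = 0.275000

Simpson's rule: (h/3)[f(x₀) + 4f(x₁) + 2f(x₂) + ... + f(xₙ)]

x_0 = 2.0000, f(x_0) = 0.135335, coefficient = 1
x_1 = 2.2750, f(x_1) = 0.102797, coefficient = 4
x_2 = 2.5500, f(x_2) = 0.078082, coefficient = 2
x_3 = 2.8250, f(x_3) = 0.059309, coefficient = 4
x_4 = 3.1000, f(x_4) = 0.045049, coefficient = 2
x_5 = 3.3750, f(x_5) = 0.034218, coefficient = 4
x_6 = 3.6500, f(x_6) = 0.025991, coefficient = 2
x_7 = 3.9250, f(x_7) = 0.019742, coefficient = 4
x_8 = 4.2000, f(x_8) = 0.014996, coefficient = 2
x_9 = 4.4750, f(x_9) = 0.011390, coefficient = 4
x_10 = 4.7500, f(x_10) = 0.008652, coefficient = 1

I ≈ (0.275000/3) × 1.382046 = 0.126688
Exact value: 0.126684
Error: 0.000004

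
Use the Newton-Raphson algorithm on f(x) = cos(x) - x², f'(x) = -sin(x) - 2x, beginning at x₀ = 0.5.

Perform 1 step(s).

f(x) = cos(x) - x²
f'(x) = -sin(x) - 2x
x₀ = 0.5

Newton-Raphson formula: x_{n+1} = x_n - f(x_n)/f'(x_n)

Iteration 1:
  f(0.500000) = 0.627583
  f'(0.500000) = -1.479426
  x_1 = 0.500000 - 0.627583/(-1.479426) = 0.924207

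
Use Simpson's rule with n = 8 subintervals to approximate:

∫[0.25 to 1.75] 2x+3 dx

f(x) = 2x+3
a = 0.25, b = 1.75, n = 8
h = (b - a)/n = 0.187500

Simpson's rule: (h/3)[f(x₀) + 4f(x₁) + 2f(x₂) + ... + f(xₙ)]

x_0 = 0.2500, f(x_0) = 3.500000, coefficient = 1
x_1 = 0.4375, f(x_1) = 3.875000, coefficient = 4
x_2 = 0.6250, f(x_2) = 4.250000, coefficient = 2
x_3 = 0.8125, f(x_3) = 4.625000, coefficient = 4
x_4 = 1.0000, f(x_4) = 5.000000, coefficient = 2
x_5 = 1.1875, f(x_5) = 5.375000, coefficient = 4
x_6 = 1.3750, f(x_6) = 5.750000, coefficient = 2
x_7 = 1.5625, f(x_7) = 6.125000, coefficient = 4
x_8 = 1.7500, f(x_8) = 6.500000, coefficient = 1

I ≈ (0.187500/3) × 120.000000 = 7.500000
Exact value: 7.500000
Error: 0.000000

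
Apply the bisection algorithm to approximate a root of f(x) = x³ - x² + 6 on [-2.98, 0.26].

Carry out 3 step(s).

f(x) = x³ - x² + 6
Initial interval: [-2.98, 0.26]

Iteration 1:
  c_1 = (-2.980000 + 0.260000)/2 = -1.360000
  f(c_1) = f(-1.360000) = 1.634944
  f(a) × f(c) < 0, new interval: [-2.980000, -1.360000]
Iteration 2:
  c_2 = (-2.980000 + (-1.360000))/2 = -2.170000
  f(c_2) = f(-2.170000) = -8.927213
  f(a) × f(c) ≥ 0, new interval: [-2.170000, -1.360000]
Iteration 3:
  c_3 = (-2.170000 + (-1.360000))/2 = -1.765000
  f(c_3) = f(-1.765000) = -2.613597
  f(a) × f(c) ≥ 0, new interval: [-1.765000, -1.360000]

After 3 iteration(s), the approximation is c_3 = -1.765000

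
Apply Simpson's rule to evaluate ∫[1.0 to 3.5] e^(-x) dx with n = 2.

f(x) = e^(-x)
a = 1.0, b = 3.5, n = 2
h = (b - a)/n = 1.250000

Simpson's rule: (h/3)[f(x₀) + 4f(x₁) + 2f(x₂) + ... + f(xₙ)]

x_0 = 1.0000, f(x_0) = 0.367879, coefficient = 1
x_1 = 2.2500, f(x_1) = 0.105399, coefficient = 4
x_2 = 3.5000, f(x_2) = 0.030197, coefficient = 1

I ≈ (1.250000/3) × 0.819674 = 0.341531
Exact value: 0.337682
Error: 0.003849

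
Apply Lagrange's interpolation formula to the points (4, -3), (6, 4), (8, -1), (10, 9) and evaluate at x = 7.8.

Lagrange interpolation formula:
P(x) = Σ yᵢ × Lᵢ(x)
where Lᵢ(x) = Π_{j≠i} (x - xⱼ)/(xᵢ - xⱼ)

L_0(7.8) = (7.8 - 6)/(4 - 6) × (7.8 - 8)/(4 - 8) × (7.8 - 10)/(4 - 10) = -0.016500
L_1(7.8) = (7.8 - 4)/(6 - 4) × (7.8 - 8)/(6 - 8) × (7.8 - 10)/(6 - 10) = 0.104500
L_2(7.8) = (7.8 - 4)/(8 - 4) × (7.8 - 6)/(8 - 6) × (7.8 - 10)/(8 - 10) = 0.940500
L_3(7.8) = (7.8 - 4)/(10 - 4) × (7.8 - 6)/(10 - 6) × (7.8 - 8)/(10 - 8) = -0.028500

P(7.8) = (-3)×L_0(7.8) + 4×L_1(7.8) + (-1)×L_2(7.8) + 9×L_3(7.8)
P(7.8) = -0.729500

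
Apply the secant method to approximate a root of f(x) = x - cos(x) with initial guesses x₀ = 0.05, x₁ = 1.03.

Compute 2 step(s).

f(x) = x - cos(x)
x₀ = 0.05, x₁ = 1.03

Secant formula: x_{n+1} = x_n - f(x_n)(x_n - x_{n-1})/(f(x_n) - f(x_{n-1}))

Iteration 1:
  f(0.050000) = -0.948750
  f(1.030000) = 0.515181
  x_2 = 1.030000 - 0.515181×(1.030000 - 0.050000)/(0.515181 - (-0.948750))
       = 0.685122
Iteration 2:
  f(1.030000) = 0.515181
  f(0.685122) = -0.089220
  x_3 = 0.685122 - (-0.089220)×(0.685122 - 1.030000)/(-0.089220 - 0.515181)
       = 0.736032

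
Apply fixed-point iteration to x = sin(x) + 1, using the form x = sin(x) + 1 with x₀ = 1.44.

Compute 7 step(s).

Equation: x = sin(x) + 1
Fixed-point form: x = sin(x) + 1
x₀ = 1.44

x_1 = g(1.440000) = 1.991458
x_2 = g(1.991458) = 1.912819
x_3 = g(1.912819) = 1.942078
x_4 = g(1.942078) = 1.931863
x_5 = g(1.931863) = 1.935521
x_6 = g(1.935521) = 1.934222
x_7 = g(1.934222) = 1.934684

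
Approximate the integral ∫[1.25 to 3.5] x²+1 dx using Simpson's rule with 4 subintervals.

f(x) = x²+1
a = 1.25, b = 3.5, n = 4
h = (b - a)/n = 0.562500

Simpson's rule: (h/3)[f(x₀) + 4f(x₁) + 2f(x₂) + ... + f(xₙ)]

x_0 = 1.2500, f(x_0) = 2.562500, coefficient = 1
x_1 = 1.8125, f(x_1) = 4.285156, coefficient = 4
x_2 = 2.3750, f(x_2) = 6.640625, coefficient = 2
x_3 = 2.9375, f(x_3) = 9.628906, coefficient = 4
x_4 = 3.5000, f(x_4) = 13.250000, coefficient = 1

I ≈ (0.562500/3) × 84.750000 = 15.890625
Exact value: 15.890625
Error: 0.000000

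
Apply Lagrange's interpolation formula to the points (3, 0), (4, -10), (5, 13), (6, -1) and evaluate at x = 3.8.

Lagrange interpolation formula:
P(x) = Σ yᵢ × Lᵢ(x)
where Lᵢ(x) = Π_{j≠i} (x - xⱼ)/(xᵢ - xⱼ)

L_0(3.8) = (3.8 - 4)/(3 - 4) × (3.8 - 5)/(3 - 5) × (3.8 - 6)/(3 - 6) = 0.088000
L_1(3.8) = (3.8 - 3)/(4 - 3) × (3.8 - 5)/(4 - 5) × (3.8 - 6)/(4 - 6) = 1.056000
L_2(3.8) = (3.8 - 3)/(5 - 3) × (3.8 - 4)/(5 - 4) × (3.8 - 6)/(5 - 6) = -0.176000
L_3(3.8) = (3.8 - 3)/(6 - 3) × (3.8 - 4)/(6 - 4) × (3.8 - 5)/(6 - 5) = 0.032000

P(3.8) = 0×L_0(3.8) + (-10)×L_1(3.8) + 13×L_2(3.8) + (-1)×L_3(3.8)
P(3.8) = -12.880000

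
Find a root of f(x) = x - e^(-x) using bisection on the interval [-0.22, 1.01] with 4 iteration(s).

f(x) = x - e^(-x)
Initial interval: [-0.22, 1.01]

Iteration 1:
  c_1 = (-0.220000 + 1.010000)/2 = 0.395000
  f(c_1) = f(0.395000) = -0.278680
  f(a) × f(c) ≥ 0, new interval: [0.395000, 1.010000]
Iteration 2:
  c_2 = (0.395000 + 1.010000)/2 = 0.702500
  f(c_2) = f(0.702500) = 0.207155
  f(a) × f(c) < 0, new interval: [0.395000, 0.702500]
Iteration 3:
  c_3 = (0.395000 + 0.702500)/2 = 0.548750
  f(c_3) = f(0.548750) = -0.028921
  f(a) × f(c) ≥ 0, new interval: [0.548750, 0.702500]
Iteration 4:
  c_4 = (0.548750 + 0.702500)/2 = 0.625625
  f(c_4) = f(0.625625) = 0.090698
  f(a) × f(c) < 0, new interval: [0.548750, 0.625625]

After 4 iteration(s), the approximation is c_4 = 0.625625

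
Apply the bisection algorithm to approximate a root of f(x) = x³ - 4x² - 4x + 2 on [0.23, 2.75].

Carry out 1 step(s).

f(x) = x³ - 4x² - 4x + 2
Initial interval: [0.23, 2.75]

Iteration 1:
  c_1 = (0.230000 + 2.750000)/2 = 1.490000
  f(c_1) = f(1.490000) = -9.532451
  f(a) × f(c) < 0, new interval: [0.230000, 1.490000]

After 1 iteration(s), the approximation is c_1 = 1.490000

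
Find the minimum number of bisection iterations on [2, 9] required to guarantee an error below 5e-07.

We need (b-a)/2^n ≤ 5e-07
(9 - 2)/2^n ≤ 5e-07
7/2^n ≤ 5e-07
2^n ≥ 14000000
n ≥ log₂(14000000) = 23.74
n ≥ 24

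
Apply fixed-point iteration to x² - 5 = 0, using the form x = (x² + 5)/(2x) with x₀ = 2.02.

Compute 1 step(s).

Equation: x² - 5 = 0
Fixed-point form: x = (x² + 5)/(2x)
x₀ = 2.02

x_1 = g(2.020000) = 2.247624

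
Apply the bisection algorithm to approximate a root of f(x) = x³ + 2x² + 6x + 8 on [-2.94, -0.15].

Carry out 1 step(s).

f(x) = x³ + 2x² + 6x + 8
Initial interval: [-2.94, -0.15]

Iteration 1:
  c_1 = (-2.940000 + (-0.150000))/2 = -1.545000
  f(c_1) = f(-1.545000) = -0.183904
  f(a) × f(c) ≥ 0, new interval: [-1.545000, -0.150000]

After 1 iteration(s), the approximation is c_1 = -1.545000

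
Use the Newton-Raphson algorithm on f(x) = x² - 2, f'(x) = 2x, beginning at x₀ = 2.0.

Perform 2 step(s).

f(x) = x² - 2
f'(x) = 2x
x₀ = 2.0

Newton-Raphson formula: x_{n+1} = x_n - f(x_n)/f'(x_n)

Iteration 1:
  f(2.000000) = 2.000000
  f'(2.000000) = 4.000000
  x_1 = 2.000000 - 2.000000/4.000000 = 1.500000
Iteration 2:
  f(1.500000) = 0.250000
  f'(1.500000) = 3.000000
  x_2 = 1.500000 - 0.250000/3.000000 = 1.416667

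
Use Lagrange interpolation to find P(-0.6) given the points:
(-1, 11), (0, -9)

Lagrange interpolation formula:
P(x) = Σ yᵢ × Lᵢ(x)
where Lᵢ(x) = Π_{j≠i} (x - xⱼ)/(xᵢ - xⱼ)

L_0(-0.6) = (-0.6 - 0)/(-1 - 0) = 0.600000
L_1(-0.6) = (-0.6 - (-1))/(0 - (-1)) = 0.400000

P(-0.6) = 11×L_0(-0.6) + (-9)×L_1(-0.6)
P(-0.6) = 3.000000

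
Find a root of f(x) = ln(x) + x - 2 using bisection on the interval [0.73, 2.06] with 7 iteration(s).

f(x) = ln(x) + x - 2
Initial interval: [0.73, 2.06]

Iteration 1:
  c_1 = (0.730000 + 2.060000)/2 = 1.395000
  f(c_1) = f(1.395000) = -0.272106
  f(a) × f(c) ≥ 0, new interval: [1.395000, 2.060000]
Iteration 2:
  c_2 = (1.395000 + 2.060000)/2 = 1.727500
  f(c_2) = f(1.727500) = 0.274175
  f(a) × f(c) < 0, new interval: [1.395000, 1.727500]
Iteration 3:
  c_3 = (1.395000 + 1.727500)/2 = 1.561250
  f(c_3) = f(1.561250) = 0.006737
  f(a) × f(c) < 0, new interval: [1.395000, 1.561250]
Iteration 4:
  c_4 = (1.395000 + 1.561250)/2 = 1.478125
  f(c_4) = f(1.478125) = -0.131101
  f(a) × f(c) ≥ 0, new interval: [1.478125, 1.561250]
Iteration 5:
  c_5 = (1.478125 + 1.561250)/2 = 1.519687
  f(c_5) = f(1.519687) = -0.061808
  f(a) × f(c) ≥ 0, new interval: [1.519687, 1.561250]
Iteration 6:
  c_6 = (1.519687 + 1.561250)/2 = 1.540469
  f(c_6) = f(1.540469) = -0.027444
  f(a) × f(c) ≥ 0, new interval: [1.540469, 1.561250]
Iteration 7:
  c_7 = (1.540469 + 1.561250)/2 = 1.550859
  f(c_7) = f(1.550859) = -0.010331
  f(a) × f(c) ≥ 0, new interval: [1.550859, 1.561250]

After 7 iteration(s), the approximation is c_7 = 1.550859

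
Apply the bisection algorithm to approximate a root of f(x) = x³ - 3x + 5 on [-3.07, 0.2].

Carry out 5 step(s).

f(x) = x³ - 3x + 5
Initial interval: [-3.07, 0.2]

Iteration 1:
  c_1 = (-3.070000 + 0.200000)/2 = -1.435000
  f(c_1) = f(-1.435000) = 6.350012
  f(a) × f(c) < 0, new interval: [-3.070000, -1.435000]
Iteration 2:
  c_2 = (-3.070000 + (-1.435000))/2 = -2.252500
  f(c_2) = f(-2.252500) = 0.328864
  f(a) × f(c) < 0, new interval: [-3.070000, -2.252500]
Iteration 3:
  c_3 = (-3.070000 + (-2.252500))/2 = -2.661250
  f(c_3) = f(-2.661250) = -5.863892
  f(a) × f(c) ≥ 0, new interval: [-2.661250, -2.252500]
Iteration 4:
  c_4 = (-2.661250 + (-2.252500))/2 = -2.456875
  f(c_4) = f(-2.456875) = -2.459649
  f(a) × f(c) ≥ 0, new interval: [-2.456875, -2.252500]
Iteration 5:
  c_5 = (-2.456875 + (-2.252500))/2 = -2.354687
  f(c_5) = f(-2.354687) = -0.991628
  f(a) × f(c) ≥ 0, new interval: [-2.354687, -2.252500]

After 5 iteration(s), the approximation is c_5 = -2.354687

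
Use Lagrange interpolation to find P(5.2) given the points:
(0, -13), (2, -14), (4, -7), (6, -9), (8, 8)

Lagrange interpolation formula:
P(x) = Σ yᵢ × Lᵢ(x)
where Lᵢ(x) = Π_{j≠i} (x - xⱼ)/(xᵢ - xⱼ)

L_0(5.2) = (5.2 - 2)/(0 - 2) × (5.2 - 4)/(0 - 4) × (5.2 - 6)/(0 - 6) × (5.2 - 8)/(0 - 8) = 0.022400
L_1(5.2) = (5.2 - 0)/(2 - 0) × (5.2 - 4)/(2 - 4) × (5.2 - 6)/(2 - 6) × (5.2 - 8)/(2 - 8) = -0.145600
L_2(5.2) = (5.2 - 0)/(4 - 0) × (5.2 - 2)/(4 - 2) × (5.2 - 6)/(4 - 6) × (5.2 - 8)/(4 - 8) = 0.582400
L_3(5.2) = (5.2 - 0)/(6 - 0) × (5.2 - 2)/(6 - 2) × (5.2 - 4)/(6 - 4) × (5.2 - 8)/(6 - 8) = 0.582400
L_4(5.2) = (5.2 - 0)/(8 - 0) × (5.2 - 2)/(8 - 2) × (5.2 - 4)/(8 - 4) × (5.2 - 6)/(8 - 6) = -0.041600

P(5.2) = (-13)×L_0(5.2) + (-14)×L_1(5.2) + (-7)×L_2(5.2) + (-9)×L_3(5.2) + 8×L_4(5.2)
P(5.2) = -7.904000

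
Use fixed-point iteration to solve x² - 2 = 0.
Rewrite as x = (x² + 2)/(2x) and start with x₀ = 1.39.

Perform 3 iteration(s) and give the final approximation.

Equation: x² - 2 = 0
Fixed-point form: x = (x² + 2)/(2x)
x₀ = 1.39

x_1 = g(1.390000) = 1.414424
x_2 = g(1.414424) = 1.414214
x_3 = g(1.414214) = 1.414214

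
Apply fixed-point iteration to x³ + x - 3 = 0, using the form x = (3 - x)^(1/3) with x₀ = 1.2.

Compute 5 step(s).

Equation: x³ + x - 3 = 0
Fixed-point form: x = (3 - x)^(1/3)
x₀ = 1.2

x_1 = g(1.200000) = 1.216440
x_2 = g(1.216440) = 1.212726
x_3 = g(1.212726) = 1.213567
x_4 = g(1.213567) = 1.213377
x_5 = g(1.213377) = 1.213420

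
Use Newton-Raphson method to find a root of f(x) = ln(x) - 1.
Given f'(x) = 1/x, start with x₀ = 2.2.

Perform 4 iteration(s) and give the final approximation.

f(x) = ln(x) - 1
f'(x) = 1/x
x₀ = 2.2

Newton-Raphson formula: x_{n+1} = x_n - f(x_n)/f'(x_n)

Iteration 1:
  f(2.200000) = -0.211543
  f'(2.200000) = 0.454545
  x_1 = 2.200000 - (-0.211543)/0.454545 = 2.665394
Iteration 2:
  f(2.665394) = -0.019648
  f'(2.665394) = 0.375179
  x_2 = 2.665394 - (-0.019648)/0.375179 = 2.717764
Iteration 3:
  f(2.717764) = -0.000191
  f'(2.717764) = 0.367950
  x_3 = 2.717764 - (-0.000191)/0.367950 = 2.718282
Iteration 4:
  f(2.718282) = 0.000000
  f'(2.718282) = 0.367879
  x_4 = 2.718282 - 0.000000/0.367879 = 2.718282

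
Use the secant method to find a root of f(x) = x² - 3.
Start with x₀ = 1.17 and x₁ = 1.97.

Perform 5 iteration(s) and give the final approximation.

f(x) = x² - 3
x₀ = 1.17, x₁ = 1.97

Secant formula: x_{n+1} = x_n - f(x_n)(x_n - x_{n-1})/(f(x_n) - f(x_{n-1}))

Iteration 1:
  f(1.170000) = -1.631100
  f(1.970000) = 0.880900
  x_2 = 1.970000 - 0.880900×(1.970000 - 1.170000)/(0.880900 - (-1.631100))
       = 1.689459
Iteration 2:
  f(1.970000) = 0.880900
  f(1.689459) = -0.145730
  x_3 = 1.689459 - (-0.145730)×(1.689459 - 1.970000)/(-0.145730 - 0.880900)
       = 1.729281
Iteration 3:
  f(1.689459) = -0.145730
  f(1.729281) = -0.009586
  x_4 = 1.729281 - (-0.009586)×(1.729281 - 1.689459)/(-0.009586 - (-0.145730))
       = 1.732085
Iteration 4:
  f(1.729281) = -0.009586
  f(1.732085) = 0.000120
  x_5 = 1.732085 - 0.000120×(1.732085 - 1.729281)/(0.000120 - (-0.009586))
       = 1.732051
Iteration 5:
  f(1.732085) = 0.000120
  f(1.732051) = 0.000000
  x_6 = 1.732051 - 0.000000×(1.732051 - 1.732085)/(0.000000 - 0.000120)
       = 1.732051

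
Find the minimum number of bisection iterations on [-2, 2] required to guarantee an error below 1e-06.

We need (b-a)/2^n ≤ 1e-06
(2 - (-2))/2^n ≤ 1e-06
4/2^n ≤ 1e-06
2^n ≥ 4000000
n ≥ log₂(4000000) = 21.93
n ≥ 22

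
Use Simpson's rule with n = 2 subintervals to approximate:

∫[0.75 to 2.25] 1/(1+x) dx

f(x) = 1/(1+x)
a = 0.75, b = 2.25, n = 2
h = (b - a)/n = 0.750000

Simpson's rule: (h/3)[f(x₀) + 4f(x₁) + 2f(x₂) + ... + f(xₙ)]

x_0 = 0.7500, f(x_0) = 0.571429, coefficient = 1
x_1 = 1.5000, f(x_1) = 0.400000, coefficient = 4
x_2 = 2.2500, f(x_2) = 0.307692, coefficient = 1

I ≈ (0.750000/3) × 2.479121 = 0.619780
Exact value: 0.619039
Error: 0.000741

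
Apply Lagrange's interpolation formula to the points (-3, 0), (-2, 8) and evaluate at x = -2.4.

Lagrange interpolation formula:
P(x) = Σ yᵢ × Lᵢ(x)
where Lᵢ(x) = Π_{j≠i} (x - xⱼ)/(xᵢ - xⱼ)

L_0(-2.4) = (-2.4 - (-2))/(-3 - (-2)) = 0.400000
L_1(-2.4) = (-2.4 - (-3))/(-2 - (-3)) = 0.600000

P(-2.4) = 0×L_0(-2.4) + 8×L_1(-2.4)
P(-2.4) = 4.800000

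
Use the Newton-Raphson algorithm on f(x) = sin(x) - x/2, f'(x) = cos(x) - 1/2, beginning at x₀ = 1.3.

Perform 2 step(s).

f(x) = sin(x) - x/2
f'(x) = cos(x) - 1/2
x₀ = 1.3

Newton-Raphson formula: x_{n+1} = x_n - f(x_n)/f'(x_n)

Iteration 1:
  f(1.300000) = 0.313558
  f'(1.300000) = -0.232501
  x_1 = 1.300000 - 0.313558/(-0.232501) = 2.648631
Iteration 2:
  f(2.648631) = -0.851078
  f'(2.648631) = -1.380935
  x_2 = 2.648631 - (-0.851078)/(-1.380935) = 2.032325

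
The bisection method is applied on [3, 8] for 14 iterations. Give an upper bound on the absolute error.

Bisection error bound: |error| ≤ (b-a)/2^n
|error| ≤ (8 - 3)/2^14 = 5/2^14
|error| ≤ 0.0003051758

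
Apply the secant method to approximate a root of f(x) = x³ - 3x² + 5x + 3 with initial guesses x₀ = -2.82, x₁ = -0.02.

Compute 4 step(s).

f(x) = x³ - 3x² + 5x + 3
x₀ = -2.82, x₁ = -0.02

Secant formula: x_{n+1} = x_n - f(x_n)(x_n - x_{n-1})/(f(x_n) - f(x_{n-1}))

Iteration 1:
  f(-2.820000) = -57.382968
  f(-0.020000) = 2.898792
  x_2 = -0.020000 - 2.898792×(-0.020000 - (-2.820000))/(2.898792 - (-57.382968))
       = -0.154645
Iteration 2:
  f(-0.020000) = 2.898792
  f(-0.154645) = 2.151333
  x_3 = -0.154645 - 2.151333×(-0.154645 - (-0.020000))/(2.151333 - 2.898792)
       = -0.542179
Iteration 3:
  f(-0.154645) = 2.151333
  f(-0.542179) = -0.752144
  x_4 = -0.542179 - (-0.752144)×(-0.542179 - (-0.154645))/(-0.752144 - 2.151333)
       = -0.441788
Iteration 4:
  f(-0.542179) = -0.752144
  f(-0.441788) = 0.119301
  x_5 = -0.441788 - 0.119301×(-0.441788 - (-0.542179))/(0.119301 - (-0.752144))
       = -0.455532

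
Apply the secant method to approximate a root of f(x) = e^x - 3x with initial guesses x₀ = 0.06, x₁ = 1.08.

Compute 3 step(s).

f(x) = e^x - 3x
x₀ = 0.06, x₁ = 1.08

Secant formula: x_{n+1} = x_n - f(x_n)(x_n - x_{n-1})/(f(x_n) - f(x_{n-1}))

Iteration 1:
  f(0.060000) = 0.881837
  f(1.080000) = -0.295320
  x_2 = 1.080000 - (-0.295320)×(1.080000 - 0.060000)/(-0.295320 - 0.881837)
       = 0.824106
Iteration 2:
  f(1.080000) = -0.295320
  f(0.824106) = -0.192477
  x_3 = 0.824106 - (-0.192477)×(0.824106 - 1.080000)/(-0.192477 - (-0.295320))
       = 0.345190
Iteration 3:
  f(0.824106) = -0.192477
  f(0.345190) = 0.376687
  x_4 = 0.345190 - 0.376687×(0.345190 - 0.824106)/(0.376687 - (-0.192477))
       = 0.662149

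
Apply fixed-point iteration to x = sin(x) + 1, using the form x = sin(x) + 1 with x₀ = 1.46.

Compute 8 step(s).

Equation: x = sin(x) + 1
Fixed-point form: x = sin(x) + 1
x₀ = 1.46

x_1 = g(1.460000) = 1.993868
x_2 = g(1.993868) = 1.911832
x_3 = g(1.911832) = 1.942409
x_4 = g(1.942409) = 1.931743
x_5 = g(1.931743) = 1.935563
x_6 = g(1.935563) = 1.934207
x_7 = g(1.934207) = 1.934690
x_8 = g(1.934690) = 1.934518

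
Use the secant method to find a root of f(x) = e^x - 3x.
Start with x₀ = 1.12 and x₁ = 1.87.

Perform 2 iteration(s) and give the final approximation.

f(x) = e^x - 3x
x₀ = 1.12, x₁ = 1.87

Secant formula: x_{n+1} = x_n - f(x_n)(x_n - x_{n-1})/(f(x_n) - f(x_{n-1}))

Iteration 1:
  f(1.120000) = -0.295146
  f(1.870000) = 0.878296
  x_2 = 1.870000 - 0.878296×(1.870000 - 1.120000)/(0.878296 - (-0.295146))
       = 1.308641
Iteration 2:
  f(1.870000) = 0.878296
  f(1.308641) = -0.224783
  x_3 = 1.308641 - (-0.224783)×(1.308641 - 1.870000)/(-0.224783 - 0.878296)
       = 1.423033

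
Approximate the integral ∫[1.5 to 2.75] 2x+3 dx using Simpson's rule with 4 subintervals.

f(x) = 2x+3
a = 1.5, b = 2.75, n = 4
h = (b - a)/n = 0.312500

Simpson's rule: (h/3)[f(x₀) + 4f(x₁) + 2f(x₂) + ... + f(xₙ)]

x_0 = 1.5000, f(x_0) = 6.000000, coefficient = 1
x_1 = 1.8125, f(x_1) = 6.625000, coefficient = 4
x_2 = 2.1250, f(x_2) = 7.250000, coefficient = 2
x_3 = 2.4375, f(x_3) = 7.875000, coefficient = 4
x_4 = 2.7500, f(x_4) = 8.500000, coefficient = 1

I ≈ (0.312500/3) × 87.000000 = 9.062500
Exact value: 9.062500
Error: 0.000000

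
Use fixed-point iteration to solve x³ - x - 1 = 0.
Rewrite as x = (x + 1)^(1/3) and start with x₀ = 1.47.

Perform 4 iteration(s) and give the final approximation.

Equation: x³ - x - 1 = 0
Fixed-point form: x = (x + 1)^(1/3)
x₀ = 1.47

x_1 = g(1.470000) = 1.351758
x_2 = g(1.351758) = 1.329834
x_3 = g(1.329834) = 1.325689
x_4 = g(1.325689) = 1.324902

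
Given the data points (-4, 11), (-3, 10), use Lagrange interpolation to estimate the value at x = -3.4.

Lagrange interpolation formula:
P(x) = Σ yᵢ × Lᵢ(x)
where Lᵢ(x) = Π_{j≠i} (x - xⱼ)/(xᵢ - xⱼ)

L_0(-3.4) = (-3.4 - (-3))/(-4 - (-3)) = 0.400000
L_1(-3.4) = (-3.4 - (-4))/(-3 - (-4)) = 0.600000

P(-3.4) = 11×L_0(-3.4) + 10×L_1(-3.4)
P(-3.4) = 10.400000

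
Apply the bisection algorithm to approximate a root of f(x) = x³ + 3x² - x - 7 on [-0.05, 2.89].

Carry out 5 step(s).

f(x) = x³ + 3x² - x - 7
Initial interval: [-0.05, 2.89]

Iteration 1:
  c_1 = (-0.050000 + 2.890000)/2 = 1.420000
  f(c_1) = f(1.420000) = 0.492488
  f(a) × f(c) < 0, new interval: [-0.050000, 1.420000]
Iteration 2:
  c_2 = (-0.050000 + 1.420000)/2 = 0.685000
  f(c_2) = f(0.685000) = -5.955906
  f(a) × f(c) ≥ 0, new interval: [0.685000, 1.420000]
Iteration 3:
  c_3 = (0.685000 + 1.420000)/2 = 1.052500
  f(c_3) = f(1.052500) = -3.563318
  f(a) × f(c) ≥ 0, new interval: [1.052500, 1.420000]
Iteration 4:
  c_4 = (1.052500 + 1.420000)/2 = 1.236250
  f(c_4) = f(1.236250) = -1.761930
  f(a) × f(c) ≥ 0, new interval: [1.236250, 1.420000]
Iteration 5:
  c_5 = (1.236250 + 1.420000)/2 = 1.328125
  f(c_5) = f(1.328125) = -0.693676
  f(a) × f(c) ≥ 0, new interval: [1.328125, 1.420000]

After 5 iteration(s), the approximation is c_5 = 1.328125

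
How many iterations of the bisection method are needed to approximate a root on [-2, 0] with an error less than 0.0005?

We need (b-a)/2^n ≤ 0.0005
(0 - (-2))/2^n ≤ 0.0005
2/2^n ≤ 0.0005
2^n ≥ 4000
n ≥ log₂(4000) = 11.97
n ≥ 12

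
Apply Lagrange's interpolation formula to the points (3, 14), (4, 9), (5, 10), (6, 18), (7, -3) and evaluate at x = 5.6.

Lagrange interpolation formula:
P(x) = Σ yᵢ × Lᵢ(x)
where Lᵢ(x) = Π_{j≠i} (x - xⱼ)/(xᵢ - xⱼ)

L_0(5.6) = (5.6 - 4)/(3 - 4) × (5.6 - 5)/(3 - 5) × (5.6 - 6)/(3 - 6) × (5.6 - 7)/(3 - 7) = 0.022400
L_1(5.6) = (5.6 - 3)/(4 - 3) × (5.6 - 5)/(4 - 5) × (5.6 - 6)/(4 - 6) × (5.6 - 7)/(4 - 7) = -0.145600
L_2(5.6) = (5.6 - 3)/(5 - 3) × (5.6 - 4)/(5 - 4) × (5.6 - 6)/(5 - 6) × (5.6 - 7)/(5 - 7) = 0.582400
L_3(5.6) = (5.6 - 3)/(6 - 3) × (5.6 - 4)/(6 - 4) × (5.6 - 5)/(6 - 5) × (5.6 - 7)/(6 - 7) = 0.582400
L_4(5.6) = (5.6 - 3)/(7 - 3) × (5.6 - 4)/(7 - 4) × (5.6 - 5)/(7 - 5) × (5.6 - 6)/(7 - 6) = -0.041600

P(5.6) = 14×L_0(5.6) + 9×L_1(5.6) + 10×L_2(5.6) + 18×L_3(5.6) + (-3)×L_4(5.6)
P(5.6) = 15.435200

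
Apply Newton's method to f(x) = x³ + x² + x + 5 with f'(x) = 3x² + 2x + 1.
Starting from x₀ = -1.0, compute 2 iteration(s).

f(x) = x³ + x² + x + 5
f'(x) = 3x² + 2x + 1
x₀ = -1.0

Newton-Raphson formula: x_{n+1} = x_n - f(x_n)/f'(x_n)

Iteration 1:
  f(-1.000000) = 4.000000
  f'(-1.000000) = 2.000000
  x_1 = -1.000000 - 4.000000/2.000000 = -3.000000
Iteration 2:
  f(-3.000000) = -16.000000
  f'(-3.000000) = 22.000000
  x_2 = -3.000000 - (-16.000000)/22.000000 = -2.272727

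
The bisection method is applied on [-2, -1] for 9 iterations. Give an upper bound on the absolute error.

Bisection error bound: |error| ≤ (b-a)/2^n
|error| ≤ (-1 - (-2))/2^9 = 1/2^9
|error| ≤ 0.0019531250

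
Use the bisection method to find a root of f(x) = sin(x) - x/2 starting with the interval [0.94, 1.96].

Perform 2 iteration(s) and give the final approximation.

f(x) = sin(x) - x/2
Initial interval: [0.94, 1.96]

Iteration 1:
  c_1 = (0.940000 + 1.960000)/2 = 1.450000
  f(c_1) = f(1.450000) = 0.267713
  f(a) × f(c) ≥ 0, new interval: [1.450000, 1.960000]
Iteration 2:
  c_2 = (1.450000 + 1.960000)/2 = 1.705000
  f(c_2) = f(1.705000) = 0.138508
  f(a) × f(c) ≥ 0, new interval: [1.705000, 1.960000]

After 2 iteration(s), the approximation is c_2 = 1.705000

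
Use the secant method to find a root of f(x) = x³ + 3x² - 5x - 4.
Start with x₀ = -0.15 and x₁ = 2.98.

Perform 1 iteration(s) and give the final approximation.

f(x) = x³ + 3x² - 5x - 4
x₀ = -0.15, x₁ = 2.98

Secant formula: x_{n+1} = x_n - f(x_n)(x_n - x_{n-1})/(f(x_n) - f(x_{n-1}))

Iteration 1:
  f(-0.150000) = -3.185875
  f(2.980000) = 34.204792
  x_2 = 2.980000 - 34.204792×(2.980000 - (-0.150000))/(34.204792 - (-3.185875))
       = 0.116692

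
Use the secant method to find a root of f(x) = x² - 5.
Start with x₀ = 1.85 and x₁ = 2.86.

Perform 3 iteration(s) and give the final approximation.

f(x) = x² - 5
x₀ = 1.85, x₁ = 2.86

Secant formula: x_{n+1} = x_n - f(x_n)(x_n - x_{n-1})/(f(x_n) - f(x_{n-1}))

Iteration 1:
  f(1.850000) = -1.577500
  f(2.860000) = 3.179600
  x_2 = 2.860000 - 3.179600×(2.860000 - 1.850000)/(3.179600 - (-1.577500))
       = 2.184926
Iteration 2:
  f(2.860000) = 3.179600
  f(2.184926) = -0.226100
  x_3 = 2.184926 - (-0.226100)×(2.184926 - 2.860000)/(-0.226100 - 3.179600)
       = 2.229743
Iteration 3:
  f(2.184926) = -0.226100
  f(2.229743) = -0.028246
  x_4 = 2.229743 - (-0.028246)×(2.229743 - 2.184926)/(-0.028246 - (-0.226100))
       = 2.236141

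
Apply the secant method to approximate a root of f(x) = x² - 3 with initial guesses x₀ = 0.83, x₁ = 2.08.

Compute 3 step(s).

f(x) = x² - 3
x₀ = 0.83, x₁ = 2.08

Secant formula: x_{n+1} = x_n - f(x_n)(x_n - x_{n-1})/(f(x_n) - f(x_{n-1}))

Iteration 1:
  f(0.830000) = -2.311100
  f(2.080000) = 1.326400
  x_2 = 2.080000 - 1.326400×(2.080000 - 0.830000)/(1.326400 - (-2.311100))
       = 1.624192
Iteration 2:
  f(2.080000) = 1.326400
  f(1.624192) = -0.361999
  x_3 = 1.624192 - (-0.361999)×(1.624192 - 2.080000)/(-0.361999 - 1.326400)
       = 1.721919
Iteration 3:
  f(1.624192) = -0.361999
  f(1.721919) = -0.034994
  x_4 = 1.721919 - (-0.034994)×(1.721919 - 1.624192)/(-0.034994 - (-0.361999))
       = 1.732377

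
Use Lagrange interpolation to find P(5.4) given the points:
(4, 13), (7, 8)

Lagrange interpolation formula:
P(x) = Σ yᵢ × Lᵢ(x)
where Lᵢ(x) = Π_{j≠i} (x - xⱼ)/(xᵢ - xⱼ)

L_0(5.4) = (5.4 - 7)/(4 - 7) = 0.533333
L_1(5.4) = (5.4 - 4)/(7 - 4) = 0.466667

P(5.4) = 13×L_0(5.4) + 8×L_1(5.4)
P(5.4) = 10.666667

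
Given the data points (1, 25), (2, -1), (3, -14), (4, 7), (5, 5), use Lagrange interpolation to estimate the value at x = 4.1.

Lagrange interpolation formula:
P(x) = Σ yᵢ × Lᵢ(x)
where Lᵢ(x) = Π_{j≠i} (x - xⱼ)/(xᵢ - xⱼ)

L_0(4.1) = (4.1 - 2)/(1 - 2) × (4.1 - 3)/(1 - 3) × (4.1 - 4)/(1 - 4) × (4.1 - 5)/(1 - 5) = -0.008662
L_1(4.1) = (4.1 - 1)/(2 - 1) × (4.1 - 3)/(2 - 3) × (4.1 - 4)/(2 - 4) × (4.1 - 5)/(2 - 5) = 0.051150
L_2(4.1) = (4.1 - 1)/(3 - 1) × (4.1 - 2)/(3 - 2) × (4.1 - 4)/(3 - 4) × (4.1 - 5)/(3 - 5) = -0.146475
L_3(4.1) = (4.1 - 1)/(4 - 1) × (4.1 - 2)/(4 - 2) × (4.1 - 3)/(4 - 3) × (4.1 - 5)/(4 - 5) = 1.074150
L_4(4.1) = (4.1 - 1)/(5 - 1) × (4.1 - 2)/(5 - 2) × (4.1 - 3)/(5 - 3) × (4.1 - 4)/(5 - 4) = 0.029837

P(4.1) = 25×L_0(4.1) + (-1)×L_1(4.1) + (-14)×L_2(4.1) + 7×L_3(4.1) + 5×L_4(4.1)
P(4.1) = 9.451175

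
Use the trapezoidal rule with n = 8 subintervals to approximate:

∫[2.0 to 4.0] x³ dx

f(x) = x³
a = 2.0, b = 4.0, n = 8
h = (b - a)/n = 0.250000

Trapezoidal rule: (h/2)[f(x₀) + 2f(x₁) + 2f(x₂) + ... + f(xₙ)]

x_0 = 2.0000, f(x_0) = 8.000000, coefficient = 1
x_1 = 2.2500, f(x_1) = 11.390625, coefficient = 2
x_2 = 2.5000, f(x_2) = 15.625000, coefficient = 2
x_3 = 2.7500, f(x_3) = 20.796875, coefficient = 2
x_4 = 3.0000, f(x_4) = 27.000000, coefficient = 2
x_5 = 3.2500, f(x_5) = 34.328125, coefficient = 2
x_6 = 3.5000, f(x_6) = 42.875000, coefficient = 2
x_7 = 3.7500, f(x_7) = 52.734375, coefficient = 2
x_8 = 4.0000, f(x_8) = 64.000000, coefficient = 1

I ≈ (0.250000/2) × 481.500000 = 60.187500
Exact value: 60.000000
Error: 0.187500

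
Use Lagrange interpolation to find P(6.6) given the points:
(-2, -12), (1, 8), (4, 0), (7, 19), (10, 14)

Lagrange interpolation formula:
P(x) = Σ yᵢ × Lᵢ(x)
where Lᵢ(x) = Π_{j≠i} (x - xⱼ)/(xᵢ - xⱼ)

L_0(6.6) = (6.6 - 1)/(-2 - 1) × (6.6 - 4)/(-2 - 4) × (6.6 - 7)/(-2 - 7) × (6.6 - 10)/(-2 - 10) = 0.010186
L_1(6.6) = (6.6 - (-2))/(1 - (-2)) × (6.6 - 4)/(1 - 4) × (6.6 - 7)/(1 - 7) × (6.6 - 10)/(1 - 10) = -0.062571
L_2(6.6) = (6.6 - (-2))/(4 - (-2)) × (6.6 - 1)/(4 - 1) × (6.6 - 7)/(4 - 7) × (6.6 - 10)/(4 - 10) = 0.202153
L_3(6.6) = (6.6 - (-2))/(7 - (-2)) × (6.6 - 1)/(7 - 1) × (6.6 - 4)/(7 - 4) × (6.6 - 10)/(7 - 10) = 0.875997
L_4(6.6) = (6.6 - (-2))/(10 - (-2)) × (6.6 - 1)/(10 - 1) × (6.6 - 4)/(10 - 4) × (6.6 - 7)/(10 - 7) = -0.025765

P(6.6) = (-12)×L_0(6.6) + 8×L_1(6.6) + 0×L_2(6.6) + 19×L_3(6.6) + 14×L_4(6.6)
P(6.6) = 15.660431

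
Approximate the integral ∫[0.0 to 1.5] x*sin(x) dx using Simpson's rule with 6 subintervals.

f(x) = x*sin(x)
a = 0.0, b = 1.5, n = 6
h = (b - a)/n = 0.250000

Simpson's rule: (h/3)[f(x₀) + 4f(x₁) + 2f(x₂) + ... + f(xₙ)]

x_0 = 0.0000, f(x_0) = 0.000000, coefficient = 1
x_1 = 0.2500, f(x_1) = 0.061851, coefficient = 4
x_2 = 0.5000, f(x_2) = 0.239713, coefficient = 2
x_3 = 0.7500, f(x_3) = 0.511229, coefficient = 4
x_4 = 1.0000, f(x_4) = 0.841471, coefficient = 2
x_5 = 1.2500, f(x_5) = 1.186231, coefficient = 4
x_6 = 1.5000, f(x_6) = 1.496242, coefficient = 1

I ≈ (0.250000/3) × 10.695853 = 0.891321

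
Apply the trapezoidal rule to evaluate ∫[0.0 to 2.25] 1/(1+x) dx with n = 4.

f(x) = 1/(1+x)
a = 0.0, b = 2.25, n = 4
h = (b - a)/n = 0.562500

Trapezoidal rule: (h/2)[f(x₀) + 2f(x₁) + 2f(x₂) + ... + f(xₙ)]

x_0 = 0.0000, f(x_0) = 1.000000, coefficient = 1
x_1 = 0.5625, f(x_1) = 0.640000, coefficient = 2
x_2 = 1.1250, f(x_2) = 0.470588, coefficient = 2
x_3 = 1.6875, f(x_3) = 0.372093, coefficient = 2
x_4 = 2.2500, f(x_4) = 0.307692, coefficient = 1

I ≈ (0.562500/2) × 4.273055 = 1.201797
Exact value: 1.178655
Error: 0.023142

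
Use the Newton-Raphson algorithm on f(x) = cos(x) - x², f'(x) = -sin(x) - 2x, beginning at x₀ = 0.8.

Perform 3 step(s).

f(x) = cos(x) - x²
f'(x) = -sin(x) - 2x
x₀ = 0.8

Newton-Raphson formula: x_{n+1} = x_n - f(x_n)/f'(x_n)

Iteration 1:
  f(0.800000) = 0.056707
  f'(0.800000) = -2.317356
  x_1 = 0.800000 - 0.056707/(-2.317356) = 0.824470
Iteration 2:
  f(0.824470) = -0.000806
  f'(0.824470) = -2.383129
  x_2 = 0.824470 - (-0.000806)/(-2.383129) = 0.824132
Iteration 3:
  f(0.824132) = 0.000000
  f'(0.824132) = -2.382224
  x_3 = 0.824132 - 0.000000/(-2.382224) = 0.824132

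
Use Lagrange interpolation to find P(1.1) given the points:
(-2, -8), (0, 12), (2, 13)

Lagrange interpolation formula:
P(x) = Σ yᵢ × Lᵢ(x)
where Lᵢ(x) = Π_{j≠i} (x - xⱼ)/(xᵢ - xⱼ)

L_0(1.1) = (1.1 - 0)/(-2 - 0) × (1.1 - 2)/(-2 - 2) = -0.123750
L_1(1.1) = (1.1 - (-2))/(0 - (-2)) × (1.1 - 2)/(0 - 2) = 0.697500
L_2(1.1) = (1.1 - (-2))/(2 - (-2)) × (1.1 - 0)/(2 - 0) = 0.426250

P(1.1) = (-8)×L_0(1.1) + 12×L_1(1.1) + 13×L_2(1.1)
P(1.1) = 14.901250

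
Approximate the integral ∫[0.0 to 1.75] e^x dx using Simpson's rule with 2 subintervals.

f(x) = e^x
a = 0.0, b = 1.75, n = 2
h = (b - a)/n = 0.875000

Simpson's rule: (h/3)[f(x₀) + 4f(x₁) + 2f(x₂) + ... + f(xₙ)]

x_0 = 0.0000, f(x_0) = 1.000000, coefficient = 1
x_1 = 0.8750, f(x_1) = 2.398875, coefficient = 4
x_2 = 1.7500, f(x_2) = 5.754603, coefficient = 1

I ≈ (0.875000/3) × 16.350104 = 4.768780
Exact value: 4.754603
Error: 0.014178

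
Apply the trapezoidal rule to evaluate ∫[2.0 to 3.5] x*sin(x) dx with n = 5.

f(x) = x*sin(x)
a = 2.0, b = 3.5, n = 5
h = (b - a)/n = 0.300000

Trapezoidal rule: (h/2)[f(x₀) + 2f(x₁) + 2f(x₂) + ... + f(xₙ)]

x_0 = 2.0000, f(x_0) = 1.818595, coefficient = 1
x_1 = 2.3000, f(x_1) = 1.715122, coefficient = 2
x_2 = 2.6000, f(x_2) = 1.340304, coefficient = 2
x_3 = 2.9000, f(x_3) = 0.693823, coefficient = 2
x_4 = 3.2000, f(x_4) = -0.186797, coefficient = 2
x_5 = 3.5000, f(x_5) = -1.227741, coefficient = 1

I ≈ (0.300000/2) × 7.715756 = 1.157363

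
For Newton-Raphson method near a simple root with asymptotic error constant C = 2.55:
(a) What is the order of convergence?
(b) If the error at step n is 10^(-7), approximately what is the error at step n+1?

(a) Newton-Raphson has quadratic (order 2) convergence near simple roots.
    This means |e_{n+1}| ≈ C|e_n|².

(b) With |e_n| = 10^(-7) and C = 2.55:
    |e_{n+1}| ≈ 2.55 × (10^(-7))² = 2.55 × 10^(-14)

(a) 2 (quadratic); (b) |e_{n+1}| ≈ 2.550e-14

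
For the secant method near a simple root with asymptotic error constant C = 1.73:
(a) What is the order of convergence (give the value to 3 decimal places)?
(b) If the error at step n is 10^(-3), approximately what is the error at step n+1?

(a) Secant method has superlinear convergence with order φ = (1+√5)/2 ≈ 1.618.
    This means |e_{n+1}| ≈ C|e_n|^1.618.

(b) With |e_n| = 10^(-3) and C = 1.73:
    |e_{n+1}| ≈ 1.73 × (10^(-3))^1.618 = 1.73 × 10^(-4.85)

(a) ≈ 1.618 (golden ratio); (b) |e_{n+1}| ≈ 2.421e-05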